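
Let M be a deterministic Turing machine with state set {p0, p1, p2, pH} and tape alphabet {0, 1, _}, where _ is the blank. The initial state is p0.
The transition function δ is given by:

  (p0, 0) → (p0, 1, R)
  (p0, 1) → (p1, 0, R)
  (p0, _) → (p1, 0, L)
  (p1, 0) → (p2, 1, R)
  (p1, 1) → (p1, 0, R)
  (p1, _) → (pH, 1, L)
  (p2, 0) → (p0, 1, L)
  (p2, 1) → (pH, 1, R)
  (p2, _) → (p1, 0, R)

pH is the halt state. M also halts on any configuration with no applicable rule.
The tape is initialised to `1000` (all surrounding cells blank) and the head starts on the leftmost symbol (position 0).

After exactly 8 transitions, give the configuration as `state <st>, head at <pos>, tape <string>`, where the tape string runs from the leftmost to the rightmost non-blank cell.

p0 | [1]000__   read 1 → write 0, move R, go to p1
p1 | 0[0]00__   read 0 → write 1, move R, go to p2
p2 | 01[0]0__   read 0 → write 1, move L, go to p0
p0 | 0[1]10__   read 1 → write 0, move R, go to p1
p1 | 00[1]0__   read 1 → write 0, move R, go to p1
p1 | 000[0]__   read 0 → write 1, move R, go to p2
p2 | 0001[_]_   read _ → write 0, move R, go to p1
p1 | 00010[_]   read _ → write 1, move L, go to pH
pH | 0001[0]1
After 8 steps: state pH, head at 4, tape 000101.

state pH, head at 4, tape 000101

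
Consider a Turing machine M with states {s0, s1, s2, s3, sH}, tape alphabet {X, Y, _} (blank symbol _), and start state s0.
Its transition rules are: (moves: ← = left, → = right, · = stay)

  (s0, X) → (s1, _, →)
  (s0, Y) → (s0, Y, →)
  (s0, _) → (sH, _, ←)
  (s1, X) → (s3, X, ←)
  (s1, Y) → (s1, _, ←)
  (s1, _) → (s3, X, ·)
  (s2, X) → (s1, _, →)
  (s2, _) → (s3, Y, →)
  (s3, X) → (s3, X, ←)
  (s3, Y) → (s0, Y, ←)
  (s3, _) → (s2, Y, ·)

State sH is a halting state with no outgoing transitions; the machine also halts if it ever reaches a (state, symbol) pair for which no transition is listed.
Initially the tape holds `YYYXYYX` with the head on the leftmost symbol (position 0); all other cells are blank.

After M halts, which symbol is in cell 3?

Y

s0 | [Y]YYXYYX   read Y → write Y, move →, go to s0
s0 | Y[Y]YXYYX   read Y → write Y, move →, go to s0
s0 | YY[Y]XYYX   read Y → write Y, move →, go to s0
s0 | YYY[X]YYX   read X → write _, move →, go to s1
s1 | YYY_[Y]YX   read Y → write _, move ←, go to s1
s1 | YYY[_]_YX   read _ → write X, move ·, go to s3
s3 | YYY[X]_YX   read X → write X, move ←, go to s3
s3 | YY[Y]X_YX   read Y → write Y, move ←, go to s0
s0 | Y[Y]YX_YX   read Y → write Y, move →, go to s0
s0 | YY[Y]X_YX   read Y → write Y, move →, go to s0
s0 | YYY[X]_YX   read X → write _, move →, go to s1
s1 | YYY_[_]YX   read _ → write X, move ·, go to s3
s3 | YYY_[X]YX   read X → write X, move ←, go to s3
s3 | YYY[_]XYX   read _ → write Y, move ·, go to s2
s2 | YYY[Y]XYX
Cell 3 holds Y when M halts.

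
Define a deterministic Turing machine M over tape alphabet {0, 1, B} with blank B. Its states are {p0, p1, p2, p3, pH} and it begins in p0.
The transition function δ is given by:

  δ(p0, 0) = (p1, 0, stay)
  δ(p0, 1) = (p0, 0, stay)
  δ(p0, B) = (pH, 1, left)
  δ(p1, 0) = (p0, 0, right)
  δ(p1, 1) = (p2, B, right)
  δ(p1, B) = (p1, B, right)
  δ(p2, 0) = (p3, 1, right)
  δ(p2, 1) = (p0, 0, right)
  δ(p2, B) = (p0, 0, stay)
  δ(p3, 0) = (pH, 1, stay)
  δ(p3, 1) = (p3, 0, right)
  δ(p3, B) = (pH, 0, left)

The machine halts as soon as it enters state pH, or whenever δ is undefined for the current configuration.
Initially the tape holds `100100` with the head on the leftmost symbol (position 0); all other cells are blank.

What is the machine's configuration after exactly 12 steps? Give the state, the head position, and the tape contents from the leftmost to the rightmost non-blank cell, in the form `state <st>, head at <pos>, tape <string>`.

state p0, head at 5, tape 000000

state=p0 head=0 tape=[1]00100   (p0,1)→(p0,0,stay)
state=p0 head=0 tape=[0]00100   (p0,0)→(p1,0,stay)
state=p1 head=0 tape=[0]00100   (p1,0)→(p0,0,right)
state=p0 head=1 tape=0[0]0100   (p0,0)→(p1,0,stay)
state=p1 head=1 tape=0[0]0100   (p1,0)→(p0,0,right)
state=p0 head=2 tape=00[0]100   (p0,0)→(p1,0,stay)
state=p1 head=2 tape=00[0]100   (p1,0)→(p0,0,right)
state=p0 head=3 tape=000[1]00   (p0,1)→(p0,0,stay)
state=p0 head=3 tape=000[0]00   (p0,0)→(p1,0,stay)
state=p1 head=3 tape=000[0]00   (p1,0)→(p0,0,right)
state=p0 head=4 tape=0000[0]0   (p0,0)→(p1,0,stay)
state=p1 head=4 tape=0000[0]0   (p1,0)→(p0,0,right)
state=p0 head=5 tape=00000[0]
After 12 steps: state p0, head at 5, tape 000000.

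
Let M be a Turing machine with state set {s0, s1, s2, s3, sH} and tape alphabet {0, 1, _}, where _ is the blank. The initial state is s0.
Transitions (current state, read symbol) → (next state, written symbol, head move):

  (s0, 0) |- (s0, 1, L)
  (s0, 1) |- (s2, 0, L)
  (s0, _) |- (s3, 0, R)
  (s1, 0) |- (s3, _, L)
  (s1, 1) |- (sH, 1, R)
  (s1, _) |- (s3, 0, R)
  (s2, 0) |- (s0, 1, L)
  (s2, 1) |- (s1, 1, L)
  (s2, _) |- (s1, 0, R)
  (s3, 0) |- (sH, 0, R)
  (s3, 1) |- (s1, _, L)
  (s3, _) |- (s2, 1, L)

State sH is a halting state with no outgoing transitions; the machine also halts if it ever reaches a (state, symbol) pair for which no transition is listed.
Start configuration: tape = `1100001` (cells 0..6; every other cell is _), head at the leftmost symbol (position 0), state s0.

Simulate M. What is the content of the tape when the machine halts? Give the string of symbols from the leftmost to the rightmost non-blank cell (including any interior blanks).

0_100001

state=s0 head=0 tape=_[1]100001   (s0,1)→(s2,0,L)
state=s2 head=-1 tape=[_]0100001   (s2,_)→(s1,0,R)
state=s1 head=0 tape=0[0]100001   (s1,0)→(s3,_,L)
state=s3 head=-1 tape=[0]_100001   (s3,0)→(sH,0,R)
state=sH head=0 tape=0[_]100001
The non-blank tape span at halt is 0_100001.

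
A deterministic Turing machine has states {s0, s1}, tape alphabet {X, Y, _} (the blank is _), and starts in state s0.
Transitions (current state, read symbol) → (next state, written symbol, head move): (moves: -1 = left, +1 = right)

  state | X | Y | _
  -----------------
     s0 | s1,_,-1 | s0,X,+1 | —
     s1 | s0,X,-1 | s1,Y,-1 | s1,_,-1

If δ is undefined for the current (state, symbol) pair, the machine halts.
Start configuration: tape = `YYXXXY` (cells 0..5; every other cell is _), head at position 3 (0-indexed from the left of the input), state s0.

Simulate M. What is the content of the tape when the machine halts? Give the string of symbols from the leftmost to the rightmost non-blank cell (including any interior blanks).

s0 | _YYX[X]XY   read X → write _, move -1, go to s1
s1 | _YY[X]_XY   read X → write X, move -1, go to s0
s0 | _Y[Y]X_XY   read Y → write X, move +1, go to s0
s0 | _YX[X]_XY   read X → write _, move -1, go to s1
s1 | _Y[X]__XY   read X → write X, move -1, go to s0
s0 | _[Y]X__XY   read Y → write X, move +1, go to s0
s0 | _X[X]__XY   read X → write _, move -1, go to s1
s1 | _[X]___XY   read X → write X, move -1, go to s0
s0 | [_]X___XY
The non-blank tape span at halt is X___XY.

X___XY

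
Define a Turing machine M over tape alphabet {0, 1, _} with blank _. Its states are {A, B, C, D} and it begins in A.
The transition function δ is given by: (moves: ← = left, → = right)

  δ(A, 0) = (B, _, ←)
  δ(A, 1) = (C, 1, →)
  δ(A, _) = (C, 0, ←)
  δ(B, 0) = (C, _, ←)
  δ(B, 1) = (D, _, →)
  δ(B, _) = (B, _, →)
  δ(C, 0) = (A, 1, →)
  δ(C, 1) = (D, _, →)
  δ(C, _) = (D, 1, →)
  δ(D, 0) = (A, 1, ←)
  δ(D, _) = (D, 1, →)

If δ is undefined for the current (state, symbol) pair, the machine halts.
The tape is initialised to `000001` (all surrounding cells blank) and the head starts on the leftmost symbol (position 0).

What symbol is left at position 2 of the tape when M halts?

A | _[0]00001   read 0 → write _, move ←, go to B
B | [_]_00001   read _ → write _, move →, go to B
B | _[_]00001   read _ → write _, move →, go to B
B | __[0]0001   read 0 → write _, move ←, go to C
C | _[_]_0001   read _ → write 1, move →, go to D
D | _1[_]0001   read _ → write 1, move →, go to D
D | _11[0]001   read 0 → write 1, move ←, go to A
A | _1[1]1001   read 1 → write 1, move →, go to C
C | _11[1]001   read 1 → write _, move →, go to D
D | _11_[0]01   read 0 → write 1, move ←, go to A
A | _11[_]101   read _ → write 0, move ←, go to C
C | _1[1]0101   read 1 → write _, move →, go to D
D | _1_[0]101   read 0 → write 1, move ←, go to A
A | _1[_]1101   read _ → write 0, move ←, go to C
C | _[1]01101   read 1 → write _, move →, go to D
D | __[0]1101   read 0 → write 1, move ←, go to A
A | _[_]11101   read _ → write 0, move ←, go to C
C | [_]011101   read _ → write 1, move →, go to D
D | 1[0]11101   read 0 → write 1, move ←, go to A
A | [1]111101   read 1 → write 1, move →, go to C
C | 1[1]11101   read 1 → write _, move →, go to D
D | 1_[1]1101
Cell 2 holds 1 when M halts.

1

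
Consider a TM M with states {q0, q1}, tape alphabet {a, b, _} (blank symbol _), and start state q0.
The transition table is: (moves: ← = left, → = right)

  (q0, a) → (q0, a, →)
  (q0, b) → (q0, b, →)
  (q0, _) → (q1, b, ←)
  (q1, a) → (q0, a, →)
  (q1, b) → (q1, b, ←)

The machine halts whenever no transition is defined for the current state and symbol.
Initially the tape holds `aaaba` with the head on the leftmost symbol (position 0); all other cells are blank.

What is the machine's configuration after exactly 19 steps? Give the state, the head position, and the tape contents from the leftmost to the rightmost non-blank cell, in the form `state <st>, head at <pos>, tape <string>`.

state q0, head at 7, tape aaababbb

q0 | [a]aaba___   read a → write a, move →, go to q0
q0 | a[a]aba___   read a → write a, move →, go to q0
q0 | aa[a]ba___   read a → write a, move →, go to q0
q0 | aaa[b]a___   read b → write b, move →, go to q0
q0 | aaab[a]___   read a → write a, move →, go to q0
q0 | aaaba[_]__   read _ → write b, move ←, go to q1
q1 | aaab[a]b__   read a → write a, move →, go to q0
q0 | aaaba[b]__   read b → write b, move →, go to q0
q0 | aaabab[_]_   read _ → write b, move ←, go to q1
q1 | aaaba[b]b_   read b → write b, move ←, go to q1
q1 | aaab[a]bb_   read a → write a, move →, go to q0
q0 | aaaba[b]b_   read b → write b, move →, go to q0
q0 | aaabab[b]_   read b → write b, move →, go to q0
q0 | aaababb[_]   read _ → write b, move ←, go to q1
q1 | aaabab[b]b   read b → write b, move ←, go to q1
q1 | aaaba[b]bb   read b → write b, move ←, go to q1
q1 | aaab[a]bbb   read a → write a, move →, go to q0
q0 | aaaba[b]bb   read b → write b, move →, go to q0
q0 | aaabab[b]b   read b → write b, move →, go to q0
q0 | aaababb[b]
After 19 steps: state q0, head at 7, tape aaababbb.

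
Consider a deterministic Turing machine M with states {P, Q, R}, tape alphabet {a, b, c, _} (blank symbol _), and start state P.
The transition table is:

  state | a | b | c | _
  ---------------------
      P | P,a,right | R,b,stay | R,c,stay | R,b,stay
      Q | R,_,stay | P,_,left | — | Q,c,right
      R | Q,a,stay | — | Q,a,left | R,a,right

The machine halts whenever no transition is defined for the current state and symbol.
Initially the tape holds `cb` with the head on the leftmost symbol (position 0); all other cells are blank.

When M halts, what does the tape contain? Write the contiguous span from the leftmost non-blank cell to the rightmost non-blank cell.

cab

state=P head=0 tape=_[c]b   (P,c)→(R,c,stay)
state=R head=0 tape=_[c]b   (R,c)→(Q,a,left)
state=Q head=-1 tape=[_]ab   (Q,_)→(Q,c,right)
state=Q head=0 tape=c[a]b   (Q,a)→(R,_,stay)
state=R head=0 tape=c[_]b   (R,_)→(R,a,right)
state=R head=1 tape=ca[b]
The non-blank tape span at halt is cab.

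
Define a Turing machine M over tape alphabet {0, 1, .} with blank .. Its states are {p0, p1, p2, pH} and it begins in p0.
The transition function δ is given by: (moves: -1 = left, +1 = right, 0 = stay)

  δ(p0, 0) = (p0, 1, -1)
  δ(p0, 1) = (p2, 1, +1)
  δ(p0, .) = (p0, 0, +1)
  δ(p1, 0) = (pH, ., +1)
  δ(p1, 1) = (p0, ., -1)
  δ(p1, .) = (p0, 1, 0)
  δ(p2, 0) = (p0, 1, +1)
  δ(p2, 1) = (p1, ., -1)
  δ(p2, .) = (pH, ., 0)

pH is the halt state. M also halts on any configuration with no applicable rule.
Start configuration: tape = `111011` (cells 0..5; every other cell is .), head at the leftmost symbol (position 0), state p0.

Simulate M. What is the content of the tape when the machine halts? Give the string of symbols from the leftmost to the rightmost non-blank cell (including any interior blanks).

state=p0 head=0 tape=.[1]11011   (p0,1)→(p2,1,+1)
state=p2 head=1 tape=.1[1]1011   (p2,1)→(p1,.,-1)
state=p1 head=0 tape=.[1].1011   (p1,1)→(p0,.,-1)
state=p0 head=-1 tape=[.]..1011   (p0,.)→(p0,0,+1)
state=p0 head=0 tape=0[.].1011   (p0,.)→(p0,0,+1)
state=p0 head=1 tape=00[.]1011   (p0,.)→(p0,0,+1)
state=p0 head=2 tape=000[1]011   (p0,1)→(p2,1,+1)
state=p2 head=3 tape=0001[0]11   (p2,0)→(p0,1,+1)
state=p0 head=4 tape=00011[1]1   (p0,1)→(p2,1,+1)
state=p2 head=5 tape=000111[1]   (p2,1)→(p1,.,-1)
state=p1 head=4 tape=00011[1].   (p1,1)→(p0,.,-1)
state=p0 head=3 tape=0001[1]..   (p0,1)→(p2,1,+1)
state=p2 head=4 tape=00011[.].   (p2,.)→(pH,.,0)
state=pH head=4 tape=00011[.].
The non-blank tape span at halt is 00011.

00011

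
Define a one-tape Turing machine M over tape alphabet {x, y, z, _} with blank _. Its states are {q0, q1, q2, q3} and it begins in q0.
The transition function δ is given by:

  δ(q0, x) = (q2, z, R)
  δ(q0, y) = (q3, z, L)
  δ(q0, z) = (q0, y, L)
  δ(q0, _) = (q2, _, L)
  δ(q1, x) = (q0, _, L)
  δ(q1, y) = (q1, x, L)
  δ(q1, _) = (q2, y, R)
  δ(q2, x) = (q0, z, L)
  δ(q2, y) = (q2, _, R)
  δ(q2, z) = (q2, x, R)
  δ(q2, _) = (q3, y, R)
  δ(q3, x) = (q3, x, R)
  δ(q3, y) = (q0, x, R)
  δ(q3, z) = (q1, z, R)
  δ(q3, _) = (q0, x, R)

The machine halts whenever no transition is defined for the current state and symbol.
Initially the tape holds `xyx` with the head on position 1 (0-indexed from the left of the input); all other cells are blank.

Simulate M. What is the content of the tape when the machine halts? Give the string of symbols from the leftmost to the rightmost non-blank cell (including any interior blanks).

state=q0 head=1 tape=x[y]x____   (q0,y)→(q3,z,L)
state=q3 head=0 tape=[x]zx____   (q3,x)→(q3,x,R)
state=q3 head=1 tape=x[z]x____   (q3,z)→(q1,z,R)
state=q1 head=2 tape=xz[x]____   (q1,x)→(q0,_,L)
state=q0 head=1 tape=x[z]_____   (q0,z)→(q0,y,L)
state=q0 head=0 tape=[x]y_____   (q0,x)→(q2,z,R)
state=q2 head=1 tape=z[y]_____   (q2,y)→(q2,_,R)
state=q2 head=2 tape=z_[_]____   (q2,_)→(q3,y,R)
state=q3 head=3 tape=z_y[_]___   (q3,_)→(q0,x,R)
state=q0 head=4 tape=z_yx[_]__   (q0,_)→(q2,_,L)
state=q2 head=3 tape=z_y[x]___   (q2,x)→(q0,z,L)
state=q0 head=2 tape=z_[y]z___   (q0,y)→(q3,z,L)
state=q3 head=1 tape=z[_]zz___   (q3,_)→(q0,x,R)
state=q0 head=2 tape=zx[z]z___   (q0,z)→(q0,y,L)
state=q0 head=1 tape=z[x]yz___   (q0,x)→(q2,z,R)
state=q2 head=2 tape=zz[y]z___   (q2,y)→(q2,_,R)
state=q2 head=3 tape=zz_[z]___   (q2,z)→(q2,x,R)
state=q2 head=4 tape=zz_x[_]__   (q2,_)→(q3,y,R)
state=q3 head=5 tape=zz_xy[_]_   (q3,_)→(q0,x,R)
state=q0 head=6 tape=zz_xyx[_]   (q0,_)→(q2,_,L)
state=q2 head=5 tape=zz_xy[x]_   (q2,x)→(q0,z,L)
state=q0 head=4 tape=zz_x[y]z_   (q0,y)→(q3,z,L)
state=q3 head=3 tape=zz_[x]zz_   (q3,x)→(q3,x,R)
state=q3 head=4 tape=zz_x[z]z_   (q3,z)→(q1,z,R)
state=q1 head=5 tape=zz_xz[z]_
The non-blank tape span at halt is zz_xzz.

zz_xzz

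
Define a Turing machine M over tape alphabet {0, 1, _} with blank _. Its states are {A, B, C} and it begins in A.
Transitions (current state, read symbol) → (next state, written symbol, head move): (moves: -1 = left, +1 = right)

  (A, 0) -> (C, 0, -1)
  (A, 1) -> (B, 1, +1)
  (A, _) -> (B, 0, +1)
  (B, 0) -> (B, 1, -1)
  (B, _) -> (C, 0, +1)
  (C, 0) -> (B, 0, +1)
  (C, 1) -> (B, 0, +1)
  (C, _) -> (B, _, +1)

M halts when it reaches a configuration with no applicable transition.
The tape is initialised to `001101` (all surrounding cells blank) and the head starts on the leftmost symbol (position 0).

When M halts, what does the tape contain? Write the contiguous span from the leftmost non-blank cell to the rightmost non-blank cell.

state=A head=0 tape=__[0]01101   (A,0)→(C,0,-1)
state=C head=-1 tape=_[_]001101   (C,_)→(B,_,+1)
state=B head=0 tape=__[0]01101   (B,0)→(B,1,-1)
state=B head=-1 tape=_[_]101101   (B,_)→(C,0,+1)
state=C head=0 tape=_0[1]01101   (C,1)→(B,0,+1)
state=B head=1 tape=_00[0]1101   (B,0)→(B,1,-1)
state=B head=0 tape=_0[0]11101   (B,0)→(B,1,-1)
state=B head=-1 tape=_[0]111101   (B,0)→(B,1,-1)
state=B head=-2 tape=[_]1111101   (B,_)→(C,0,+1)
state=C head=-1 tape=0[1]111101   (C,1)→(B,0,+1)
state=B head=0 tape=00[1]11101
The non-blank tape span at halt is 00111101.

00111101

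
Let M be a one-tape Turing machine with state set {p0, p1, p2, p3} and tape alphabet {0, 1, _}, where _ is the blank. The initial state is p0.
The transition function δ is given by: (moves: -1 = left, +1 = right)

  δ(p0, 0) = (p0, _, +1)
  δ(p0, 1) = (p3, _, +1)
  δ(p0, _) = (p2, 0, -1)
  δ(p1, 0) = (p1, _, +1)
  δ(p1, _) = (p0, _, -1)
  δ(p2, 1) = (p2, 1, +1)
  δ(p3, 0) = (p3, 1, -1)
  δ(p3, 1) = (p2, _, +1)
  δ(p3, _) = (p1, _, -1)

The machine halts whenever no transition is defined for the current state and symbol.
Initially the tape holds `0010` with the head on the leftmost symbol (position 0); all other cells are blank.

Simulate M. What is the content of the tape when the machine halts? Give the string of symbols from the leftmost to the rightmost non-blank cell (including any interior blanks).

p0 | _[0]010   read 0 → write _, move +1, go to p0
p0 | __[0]10   read 0 → write _, move +1, go to p0
p0 | ___[1]0   read 1 → write _, move +1, go to p3
p3 | ____[0]   read 0 → write 1, move -1, go to p3
p3 | ___[_]1   read _ → write _, move -1, go to p1
p1 | __[_]_1   read _ → write _, move -1, go to p0
p0 | _[_]__1   read _ → write 0, move -1, go to p2
p2 | [_]0__1
The non-blank tape span at halt is 0__1.

0__1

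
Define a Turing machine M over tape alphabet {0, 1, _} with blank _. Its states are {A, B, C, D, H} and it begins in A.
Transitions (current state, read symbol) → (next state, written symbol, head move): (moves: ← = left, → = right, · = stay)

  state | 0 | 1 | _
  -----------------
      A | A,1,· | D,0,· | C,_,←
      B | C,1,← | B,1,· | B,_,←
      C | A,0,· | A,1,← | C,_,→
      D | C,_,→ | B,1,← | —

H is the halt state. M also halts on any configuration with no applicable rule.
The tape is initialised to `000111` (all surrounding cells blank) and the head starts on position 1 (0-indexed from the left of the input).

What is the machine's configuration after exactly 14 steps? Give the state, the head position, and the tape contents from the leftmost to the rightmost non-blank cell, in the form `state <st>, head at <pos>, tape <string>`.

state C, head at 2, tape 0__111

A | 0[0]0111   read 0 → write 1, move ·, go to A
A | 0[1]0111   read 1 → write 0, move ·, go to D
D | 0[0]0111   read 0 → write _, move →, go to C
C | 0_[0]111   read 0 → write 0, move ·, go to A
A | 0_[0]111   read 0 → write 1, move ·, go to A
A | 0_[1]111   read 1 → write 0, move ·, go to D
D | 0_[0]111   read 0 → write _, move →, go to C
C | 0__[1]11   read 1 → write 1, move ←, go to A
A | 0_[_]111   read _ → write _, move ←, go to C
C | 0[_]_111   read _ → write _, move →, go to C
C | 0_[_]111   read _ → write _, move →, go to C
C | 0__[1]11   read 1 → write 1, move ←, go to A
A | 0_[_]111   read _ → write _, move ←, go to C
C | 0[_]_111   read _ → write _, move →, go to C
C | 0_[_]111
After 14 steps: state C, head at 2, tape 0__111.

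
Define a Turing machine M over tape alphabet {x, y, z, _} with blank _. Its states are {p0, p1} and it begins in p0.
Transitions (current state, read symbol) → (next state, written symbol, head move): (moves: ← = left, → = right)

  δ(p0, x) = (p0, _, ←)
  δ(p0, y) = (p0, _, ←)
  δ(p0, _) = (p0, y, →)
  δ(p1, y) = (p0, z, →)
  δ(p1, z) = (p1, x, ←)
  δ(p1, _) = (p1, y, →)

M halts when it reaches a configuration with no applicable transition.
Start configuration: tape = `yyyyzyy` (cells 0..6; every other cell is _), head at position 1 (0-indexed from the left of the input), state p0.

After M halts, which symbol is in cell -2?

y

p0 | ___y[y]yyzyy   read y → write _, move ←, go to p0
p0 | ___[y]_yyzyy   read y → write _, move ←, go to p0
p0 | __[_]__yyzyy   read _ → write y, move →, go to p0
p0 | __y[_]_yyzyy   read _ → write y, move →, go to p0
p0 | __yy[_]yyzyy   read _ → write y, move →, go to p0
p0 | __yyy[y]yzyy   read y → write _, move ←, go to p0
p0 | __yy[y]_yzyy   read y → write _, move ←, go to p0
p0 | __y[y]__yzyy   read y → write _, move ←, go to p0
p0 | __[y]___yzyy   read y → write _, move ←, go to p0
p0 | _[_]____yzyy   read _ → write y, move →, go to p0
p0 | _y[_]___yzyy   read _ → write y, move →, go to p0
p0 | _yy[_]__yzyy   read _ → write y, move →, go to p0
p0 | _yyy[_]_yzyy   read _ → write y, move →, go to p0
p0 | _yyyy[_]yzyy   read _ → write y, move →, go to p0
p0 | _yyyyy[y]zyy   read y → write _, move ←, go to p0
p0 | _yyyy[y]_zyy   read y → write _, move ←, go to p0
p0 | _yyy[y]__zyy   read y → write _, move ←, go to p0
p0 | _yy[y]___zyy   read y → write _, move ←, go to p0
p0 | _y[y]____zyy   read y → write _, move ←, go to p0
p0 | _[y]_____zyy   read y → write _, move ←, go to p0
p0 | [_]______zyy   read _ → write y, move →, go to p0
p0 | y[_]_____zyy   read _ → write y, move →, go to p0
p0 | yy[_]____zyy   read _ → write y, move →, go to p0
p0 | yyy[_]___zyy   read _ → write y, move →, go to p0
p0 | yyyy[_]__zyy   read _ → write y, move →, go to p0
p0 | yyyyy[_]_zyy   read _ → write y, move →, go to p0
p0 | yyyyyy[_]zyy   read _ → write y, move →, go to p0
p0 | yyyyyyy[z]yy
Cell -2 holds y when M halts.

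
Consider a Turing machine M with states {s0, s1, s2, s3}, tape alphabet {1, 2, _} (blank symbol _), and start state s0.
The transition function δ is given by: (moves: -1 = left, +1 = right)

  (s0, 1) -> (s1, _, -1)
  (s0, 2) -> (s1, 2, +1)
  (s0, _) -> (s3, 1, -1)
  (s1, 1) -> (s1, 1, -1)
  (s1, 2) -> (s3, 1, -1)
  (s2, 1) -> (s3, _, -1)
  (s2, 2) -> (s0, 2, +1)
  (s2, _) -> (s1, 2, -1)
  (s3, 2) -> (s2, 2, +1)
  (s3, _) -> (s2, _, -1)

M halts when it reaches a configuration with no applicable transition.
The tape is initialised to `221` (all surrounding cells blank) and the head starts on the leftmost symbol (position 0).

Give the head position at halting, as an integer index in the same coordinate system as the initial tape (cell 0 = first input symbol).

state=s0 head=0 tape=___[2]21   (s0,2)→(s1,2,+1)
state=s1 head=1 tape=___2[2]1   (s1,2)→(s3,1,-1)
state=s3 head=0 tape=___[2]11   (s3,2)→(s2,2,+1)
state=s2 head=1 tape=___2[1]1   (s2,1)→(s3,_,-1)
state=s3 head=0 tape=___[2]_1   (s3,2)→(s2,2,+1)
state=s2 head=1 tape=___2[_]1   (s2,_)→(s1,2,-1)
state=s1 head=0 tape=___[2]21   (s1,2)→(s3,1,-1)
state=s3 head=-1 tape=__[_]121   (s3,_)→(s2,_,-1)
state=s2 head=-2 tape=_[_]_121   (s2,_)→(s1,2,-1)
state=s1 head=-3 tape=[_]2_121
At halt the head is at cell -3.

-3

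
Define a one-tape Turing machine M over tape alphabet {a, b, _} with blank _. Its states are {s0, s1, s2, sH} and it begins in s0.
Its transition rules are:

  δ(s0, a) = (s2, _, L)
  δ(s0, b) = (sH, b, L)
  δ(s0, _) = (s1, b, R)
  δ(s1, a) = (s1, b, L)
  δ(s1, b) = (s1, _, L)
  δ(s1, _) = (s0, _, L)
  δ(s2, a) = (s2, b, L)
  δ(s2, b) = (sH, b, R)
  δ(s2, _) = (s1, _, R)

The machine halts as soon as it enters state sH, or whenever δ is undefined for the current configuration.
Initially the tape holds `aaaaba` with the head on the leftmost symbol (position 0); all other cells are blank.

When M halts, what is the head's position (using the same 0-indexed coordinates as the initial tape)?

-2

state=s0 head=0 tape=__[a]aaaba   (s0,a)→(s2,_,L)
state=s2 head=-1 tape=_[_]_aaaba   (s2,_)→(s1,_,R)
state=s1 head=0 tape=__[_]aaaba   (s1,_)→(s0,_,L)
state=s0 head=-1 tape=_[_]_aaaba   (s0,_)→(s1,b,R)
state=s1 head=0 tape=_b[_]aaaba   (s1,_)→(s0,_,L)
state=s0 head=-1 tape=_[b]_aaaba   (s0,b)→(sH,b,L)
state=sH head=-2 tape=[_]b_aaaba
At halt the head is at cell -2.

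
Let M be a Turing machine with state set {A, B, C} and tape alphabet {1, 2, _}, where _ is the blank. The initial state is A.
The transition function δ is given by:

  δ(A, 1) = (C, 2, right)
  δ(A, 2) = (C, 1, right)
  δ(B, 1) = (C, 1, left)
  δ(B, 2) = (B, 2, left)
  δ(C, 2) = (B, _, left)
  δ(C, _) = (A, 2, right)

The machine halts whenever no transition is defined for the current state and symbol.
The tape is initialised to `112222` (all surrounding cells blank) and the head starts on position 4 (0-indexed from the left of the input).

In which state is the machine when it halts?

C

A | 1122[2]2   read 2 → write 1, move right, go to C
C | 11221[2]   read 2 → write _, move left, go to B
B | 1122[1]_   read 1 → write 1, move left, go to C
C | 112[2]1_   read 2 → write _, move left, go to B
B | 11[2]_1_   read 2 → write 2, move left, go to B
B | 1[1]2_1_   read 1 → write 1, move left, go to C
C | [1]12_1_
No transition is defined for (C, 1); M halts in state C.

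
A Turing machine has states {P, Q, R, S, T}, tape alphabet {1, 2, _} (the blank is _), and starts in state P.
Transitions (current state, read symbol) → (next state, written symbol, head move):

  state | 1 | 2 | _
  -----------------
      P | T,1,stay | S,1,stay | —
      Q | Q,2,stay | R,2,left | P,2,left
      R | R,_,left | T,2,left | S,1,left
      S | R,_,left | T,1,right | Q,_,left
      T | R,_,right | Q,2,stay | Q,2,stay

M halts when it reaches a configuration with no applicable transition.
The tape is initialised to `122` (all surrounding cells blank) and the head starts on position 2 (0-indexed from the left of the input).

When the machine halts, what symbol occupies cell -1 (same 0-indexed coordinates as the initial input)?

P | ____12[2]   read 2 → write 1, move stay, go to S
S | ____12[1]   read 1 → write _, move left, go to R
R | ____1[2]_   read 2 → write 2, move left, go to T
T | ____[1]2_   read 1 → write _, move right, go to R
R | _____[2]_   read 2 → write 2, move left, go to T
T | ____[_]2_   read _ → write 2, move stay, go to Q
Q | ____[2]2_   read 2 → write 2, move left, go to R
R | ___[_]22_   read _ → write 1, move left, go to S
S | __[_]122_   read _ → write _, move left, go to Q
Q | _[_]_122_   read _ → write 2, move left, go to P
P | [_]2_122_
Cell -1 holds 1 when M halts.

1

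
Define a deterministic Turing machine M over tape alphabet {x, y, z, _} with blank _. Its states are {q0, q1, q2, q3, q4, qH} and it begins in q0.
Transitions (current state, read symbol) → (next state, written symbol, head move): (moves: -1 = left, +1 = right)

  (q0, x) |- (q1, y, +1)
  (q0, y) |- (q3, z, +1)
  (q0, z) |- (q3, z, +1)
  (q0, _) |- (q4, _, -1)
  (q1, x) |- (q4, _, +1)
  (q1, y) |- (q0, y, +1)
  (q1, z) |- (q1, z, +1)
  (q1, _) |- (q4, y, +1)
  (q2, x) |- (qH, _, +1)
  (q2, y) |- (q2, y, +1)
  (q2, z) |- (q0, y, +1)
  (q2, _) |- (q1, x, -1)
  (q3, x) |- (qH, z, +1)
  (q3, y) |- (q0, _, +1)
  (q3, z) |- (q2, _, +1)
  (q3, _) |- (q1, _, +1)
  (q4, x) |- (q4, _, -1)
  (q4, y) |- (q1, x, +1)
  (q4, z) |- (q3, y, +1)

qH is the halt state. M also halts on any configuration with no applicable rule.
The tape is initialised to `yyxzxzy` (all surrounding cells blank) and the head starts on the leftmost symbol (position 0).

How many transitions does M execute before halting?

8

q0 | [y]yxzxzy_   read y → write z, move +1, go to q3
q3 | z[y]xzxzy_   read y → write _, move +1, go to q0
q0 | z_[x]zxzy_   read x → write y, move +1, go to q1
q1 | z_y[z]xzy_   read z → write z, move +1, go to q1
q1 | z_yz[x]zy_   read x → write _, move +1, go to q4
q4 | z_yz_[z]y_   read z → write y, move +1, go to q3
q3 | z_yz_y[y]_   read y → write _, move +1, go to q0
q0 | z_yz_y_[_]   read _ → write _, move -1, go to q4
q4 | z_yz_y[_]_
M halts after 8 transitions.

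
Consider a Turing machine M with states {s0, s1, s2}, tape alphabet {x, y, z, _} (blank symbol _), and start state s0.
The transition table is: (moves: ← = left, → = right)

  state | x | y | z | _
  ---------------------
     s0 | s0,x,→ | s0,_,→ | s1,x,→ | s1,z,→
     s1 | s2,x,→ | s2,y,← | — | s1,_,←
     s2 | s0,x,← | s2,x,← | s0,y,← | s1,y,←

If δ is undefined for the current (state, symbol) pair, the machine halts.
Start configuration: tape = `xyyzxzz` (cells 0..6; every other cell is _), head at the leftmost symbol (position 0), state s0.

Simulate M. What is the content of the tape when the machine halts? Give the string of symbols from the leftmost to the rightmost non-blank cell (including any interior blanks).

x__xxzxxz

state=s0 head=0 tape=[x]yyzxzz___   (s0,x)→(s0,x,→)
state=s0 head=1 tape=x[y]yzxzz___   (s0,y)→(s0,_,→)
state=s0 head=2 tape=x_[y]zxzz___   (s0,y)→(s0,_,→)
state=s0 head=3 tape=x__[z]xzz___   (s0,z)→(s1,x,→)
state=s1 head=4 tape=x__x[x]zz___   (s1,x)→(s2,x,→)
state=s2 head=5 tape=x__xx[z]z___   (s2,z)→(s0,y,←)
state=s0 head=4 tape=x__x[x]yz___   (s0,x)→(s0,x,→)
state=s0 head=5 tape=x__xx[y]z___   (s0,y)→(s0,_,→)
state=s0 head=6 tape=x__xx_[z]___   (s0,z)→(s1,x,→)
state=s1 head=7 tape=x__xx_x[_]__   (s1,_)→(s1,_,←)
state=s1 head=6 tape=x__xx_[x]___   (s1,x)→(s2,x,→)
state=s2 head=7 tape=x__xx_x[_]__   (s2,_)→(s1,y,←)
state=s1 head=6 tape=x__xx_[x]y__   (s1,x)→(s2,x,→)
state=s2 head=7 tape=x__xx_x[y]__   (s2,y)→(s2,x,←)
state=s2 head=6 tape=x__xx_[x]x__   (s2,x)→(s0,x,←)
state=s0 head=5 tape=x__xx[_]xx__   (s0,_)→(s1,z,→)
state=s1 head=6 tape=x__xxz[x]x__   (s1,x)→(s2,x,→)
state=s2 head=7 tape=x__xxzx[x]__   (s2,x)→(s0,x,←)
state=s0 head=6 tape=x__xxz[x]x__   (s0,x)→(s0,x,→)
state=s0 head=7 tape=x__xxzx[x]__   (s0,x)→(s0,x,→)
state=s0 head=8 tape=x__xxzxx[_]_   (s0,_)→(s1,z,→)
state=s1 head=9 tape=x__xxzxxz[_]   (s1,_)→(s1,_,←)
state=s1 head=8 tape=x__xxzxx[z]_
The non-blank tape span at halt is x__xxzxxz.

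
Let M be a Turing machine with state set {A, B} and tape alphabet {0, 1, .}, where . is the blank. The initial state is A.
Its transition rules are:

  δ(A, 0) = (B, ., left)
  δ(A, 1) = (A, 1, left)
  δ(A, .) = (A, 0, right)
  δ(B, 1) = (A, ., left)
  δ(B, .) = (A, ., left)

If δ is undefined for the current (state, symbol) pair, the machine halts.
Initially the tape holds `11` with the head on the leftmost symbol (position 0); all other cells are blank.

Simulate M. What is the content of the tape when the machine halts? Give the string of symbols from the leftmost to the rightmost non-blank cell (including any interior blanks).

state=A head=0 tape=...[1]1   (A,1)→(A,1,left)
state=A head=-1 tape=..[.]11   (A,.)→(A,0,right)
state=A head=0 tape=..0[1]1   (A,1)→(A,1,left)
state=A head=-1 tape=..[0]11   (A,0)→(B,.,left)
state=B head=-2 tape=.[.].11   (B,.)→(A,.,left)
state=A head=-3 tape=[.]..11   (A,.)→(A,0,right)
state=A head=-2 tape=0[.].11   (A,.)→(A,0,right)
state=A head=-1 tape=00[.]11   (A,.)→(A,0,right)
state=A head=0 tape=000[1]1   (A,1)→(A,1,left)
state=A head=-1 tape=00[0]11   (A,0)→(B,.,left)
state=B head=-2 tape=0[0].11
The non-blank tape span at halt is 00.11.

00.11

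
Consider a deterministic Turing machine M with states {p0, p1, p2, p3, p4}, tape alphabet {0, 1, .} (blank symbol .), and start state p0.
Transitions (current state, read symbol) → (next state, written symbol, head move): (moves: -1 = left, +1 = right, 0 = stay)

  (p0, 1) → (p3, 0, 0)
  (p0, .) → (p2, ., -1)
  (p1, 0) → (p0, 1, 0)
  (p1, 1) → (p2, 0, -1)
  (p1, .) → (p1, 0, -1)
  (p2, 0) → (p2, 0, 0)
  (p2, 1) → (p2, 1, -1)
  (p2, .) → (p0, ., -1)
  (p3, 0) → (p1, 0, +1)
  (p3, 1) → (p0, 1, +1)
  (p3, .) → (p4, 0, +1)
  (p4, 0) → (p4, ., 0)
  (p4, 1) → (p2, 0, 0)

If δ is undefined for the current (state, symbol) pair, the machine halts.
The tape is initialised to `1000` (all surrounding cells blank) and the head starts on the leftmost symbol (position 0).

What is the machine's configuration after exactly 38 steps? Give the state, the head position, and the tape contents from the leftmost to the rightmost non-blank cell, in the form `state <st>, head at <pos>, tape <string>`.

state=p0 head=0 tape=[1]000....   (p0,1)→(p3,0,0)
state=p3 head=0 tape=[0]000....   (p3,0)→(p1,0,+1)
state=p1 head=1 tape=0[0]00....   (p1,0)→(p0,1,0)
state=p0 head=1 tape=0[1]00....   (p0,1)→(p3,0,0)
state=p3 head=1 tape=0[0]00....   (p3,0)→(p1,0,+1)
state=p1 head=2 tape=00[0]0....   (p1,0)→(p0,1,0)
state=p0 head=2 tape=00[1]0....   (p0,1)→(p3,0,0)
state=p3 head=2 tape=00[0]0....   (p3,0)→(p1,0,+1)
state=p1 head=3 tape=000[0]....   (p1,0)→(p0,1,0)
state=p0 head=3 tape=000[1]....   (p0,1)→(p3,0,0)
state=p3 head=3 tape=000[0]....   (p3,0)→(p1,0,+1)
state=p1 head=4 tape=0000[.]...   (p1,.)→(p1,0,-1)
state=p1 head=3 tape=000[0]0...   (p1,0)→(p0,1,0)
state=p0 head=3 tape=000[1]0...   (p0,1)→(p3,0,0)
state=p3 head=3 tape=000[0]0...   (p3,0)→(p1,0,+1)
state=p1 head=4 tape=0000[0]...   (p1,0)→(p0,1,0)
state=p0 head=4 tape=0000[1]...   (p0,1)→(p3,0,0)
state=p3 head=4 tape=0000[0]...   (p3,0)→(p1,0,+1)
state=p1 head=5 tape=00000[.]..   (p1,.)→(p1,0,-1)
state=p1 head=4 tape=0000[0]0..   (p1,0)→(p0,1,0)
state=p0 head=4 tape=0000[1]0..   (p0,1)→(p3,0,0)
state=p3 head=4 tape=0000[0]0..   (p3,0)→(p1,0,+1)
state=p1 head=5 tape=00000[0]..   (p1,0)→(p0,1,0)
state=p0 head=5 tape=00000[1]..   (p0,1)→(p3,0,0)
state=p3 head=5 tape=00000[0]..   (p3,0)→(p1,0,+1)
state=p1 head=6 tape=000000[.].   (p1,.)→(p1,0,-1)
state=p1 head=5 tape=00000[0]0.   (p1,0)→(p0,1,0)
state=p0 head=5 tape=00000[1]0.   (p0,1)→(p3,0,0)
state=p3 head=5 tape=00000[0]0.   (p3,0)→(p1,0,+1)
state=p1 head=6 tape=000000[0].   (p1,0)→(p0,1,0)
state=p0 head=6 tape=000000[1].   (p0,1)→(p3,0,0)
state=p3 head=6 tape=000000[0].   (p3,0)→(p1,0,+1)
state=p1 head=7 tape=0000000[.]   (p1,.)→(p1,0,-1)
state=p1 head=6 tape=000000[0]0   (p1,0)→(p0,1,0)
state=p0 head=6 tape=000000[1]0   (p0,1)→(p3,0,0)
state=p3 head=6 tape=000000[0]0   (p3,0)→(p1,0,+1)
state=p1 head=7 tape=0000000[0]   (p1,0)→(p0,1,0)
state=p0 head=7 tape=0000000[1]   (p0,1)→(p3,0,0)
state=p3 head=7 tape=0000000[0]
After 38 steps: state p3, head at 7, tape 00000000.

state p3, head at 7, tape 00000000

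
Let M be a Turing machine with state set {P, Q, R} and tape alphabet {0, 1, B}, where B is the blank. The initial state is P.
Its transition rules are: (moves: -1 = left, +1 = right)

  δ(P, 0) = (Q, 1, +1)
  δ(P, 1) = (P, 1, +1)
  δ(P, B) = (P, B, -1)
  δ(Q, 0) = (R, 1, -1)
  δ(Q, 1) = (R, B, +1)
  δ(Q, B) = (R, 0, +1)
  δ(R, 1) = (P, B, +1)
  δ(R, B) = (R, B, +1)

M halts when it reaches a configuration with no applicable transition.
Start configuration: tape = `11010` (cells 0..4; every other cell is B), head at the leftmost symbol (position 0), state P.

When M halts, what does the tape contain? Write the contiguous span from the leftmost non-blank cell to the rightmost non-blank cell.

P | [1]1010   read 1 → write 1, move +1, go to P
P | 1[1]010   read 1 → write 1, move +1, go to P
P | 11[0]10   read 0 → write 1, move +1, go to Q
Q | 111[1]0   read 1 → write B, move +1, go to R
R | 111B[0]
The non-blank tape span at halt is 111B0.

111B0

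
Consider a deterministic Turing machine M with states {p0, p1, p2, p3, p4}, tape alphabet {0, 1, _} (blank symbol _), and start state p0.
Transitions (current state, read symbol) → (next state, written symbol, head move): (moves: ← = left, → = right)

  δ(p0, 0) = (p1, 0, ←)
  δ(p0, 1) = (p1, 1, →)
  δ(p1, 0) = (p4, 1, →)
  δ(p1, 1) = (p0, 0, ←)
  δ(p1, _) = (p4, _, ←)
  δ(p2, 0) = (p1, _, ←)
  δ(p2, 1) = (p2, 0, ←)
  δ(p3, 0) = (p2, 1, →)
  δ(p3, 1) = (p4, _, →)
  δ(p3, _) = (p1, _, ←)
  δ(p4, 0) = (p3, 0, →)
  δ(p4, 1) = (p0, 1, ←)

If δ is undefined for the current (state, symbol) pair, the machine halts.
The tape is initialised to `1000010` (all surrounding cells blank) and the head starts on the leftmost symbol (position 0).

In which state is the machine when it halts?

state=p0 head=0 tape=[1]000010   (p0,1)→(p1,1,→)
state=p1 head=1 tape=1[0]00010   (p1,0)→(p4,1,→)
state=p4 head=2 tape=11[0]0010   (p4,0)→(p3,0,→)
state=p3 head=3 tape=110[0]010   (p3,0)→(p2,1,→)
state=p2 head=4 tape=1101[0]10   (p2,0)→(p1,_,←)
state=p1 head=3 tape=110[1]_10   (p1,1)→(p0,0,←)
state=p0 head=2 tape=11[0]0_10   (p0,0)→(p1,0,←)
state=p1 head=1 tape=1[1]00_10   (p1,1)→(p0,0,←)
state=p0 head=0 tape=[1]000_10   (p0,1)→(p1,1,→)
state=p1 head=1 tape=1[0]00_10   (p1,0)→(p4,1,→)
state=p4 head=2 tape=11[0]0_10   (p4,0)→(p3,0,→)
state=p3 head=3 tape=110[0]_10   (p3,0)→(p2,1,→)
state=p2 head=4 tape=1101[_]10
No transition is defined for (p2, _); M halts in state p2.

p2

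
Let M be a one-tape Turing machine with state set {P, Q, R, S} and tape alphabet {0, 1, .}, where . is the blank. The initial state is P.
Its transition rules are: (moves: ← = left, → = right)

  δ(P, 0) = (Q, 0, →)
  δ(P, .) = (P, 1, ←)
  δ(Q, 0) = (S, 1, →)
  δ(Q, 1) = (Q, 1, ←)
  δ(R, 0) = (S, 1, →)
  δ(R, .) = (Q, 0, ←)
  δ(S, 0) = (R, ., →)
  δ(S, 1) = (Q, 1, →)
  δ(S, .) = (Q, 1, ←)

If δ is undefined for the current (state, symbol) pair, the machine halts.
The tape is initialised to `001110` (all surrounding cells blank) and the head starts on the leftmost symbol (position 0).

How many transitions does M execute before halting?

11

state=P head=0 tape=.[0]01110   (P,0)→(Q,0,→)
state=Q head=1 tape=.0[0]1110   (Q,0)→(S,1,→)
state=S head=2 tape=.01[1]110   (S,1)→(Q,1,→)
state=Q head=3 tape=.011[1]10   (Q,1)→(Q,1,←)
state=Q head=2 tape=.01[1]110   (Q,1)→(Q,1,←)
state=Q head=1 tape=.0[1]1110   (Q,1)→(Q,1,←)
state=Q head=0 tape=.[0]11110   (Q,0)→(S,1,→)
state=S head=1 tape=.1[1]1110   (S,1)→(Q,1,→)
state=Q head=2 tape=.11[1]110   (Q,1)→(Q,1,←)
state=Q head=1 tape=.1[1]1110   (Q,1)→(Q,1,←)
state=Q head=0 tape=.[1]11110   (Q,1)→(Q,1,←)
state=Q head=-1 tape=[.]111110
M halts after 11 transitions.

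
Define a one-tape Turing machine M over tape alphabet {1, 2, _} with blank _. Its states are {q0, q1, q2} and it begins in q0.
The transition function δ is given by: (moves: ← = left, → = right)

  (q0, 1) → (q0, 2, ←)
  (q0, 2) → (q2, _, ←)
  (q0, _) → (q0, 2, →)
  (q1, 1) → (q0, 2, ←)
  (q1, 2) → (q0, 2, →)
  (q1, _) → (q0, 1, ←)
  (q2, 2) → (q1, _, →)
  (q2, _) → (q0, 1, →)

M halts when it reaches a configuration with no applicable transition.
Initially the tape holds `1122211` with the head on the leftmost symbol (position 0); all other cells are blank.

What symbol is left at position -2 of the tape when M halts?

1

q0 | __[1]122211   read 1 → write 2, move ←, go to q0
q0 | _[_]2122211   read _ → write 2, move →, go to q0
q0 | _2[2]122211   read 2 → write _, move ←, go to q2
q2 | _[2]_122211   read 2 → write _, move →, go to q1
q1 | __[_]122211   read _ → write 1, move ←, go to q0
q0 | _[_]1122211   read _ → write 2, move →, go to q0
q0 | _2[1]122211   read 1 → write 2, move ←, go to q0
q0 | _[2]2122211   read 2 → write _, move ←, go to q2
q2 | [_]_2122211   read _ → write 1, move →, go to q0
q0 | 1[_]2122211   read _ → write 2, move →, go to q0
q0 | 12[2]122211   read 2 → write _, move ←, go to q2
q2 | 1[2]_122211   read 2 → write _, move →, go to q1
q1 | 1_[_]122211   read _ → write 1, move ←, go to q0
q0 | 1[_]1122211   read _ → write 2, move →, go to q0
q0 | 12[1]122211   read 1 → write 2, move ←, go to q0
q0 | 1[2]2122211   read 2 → write _, move ←, go to q2
q2 | [1]_2122211
Cell -2 holds 1 when M halts.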